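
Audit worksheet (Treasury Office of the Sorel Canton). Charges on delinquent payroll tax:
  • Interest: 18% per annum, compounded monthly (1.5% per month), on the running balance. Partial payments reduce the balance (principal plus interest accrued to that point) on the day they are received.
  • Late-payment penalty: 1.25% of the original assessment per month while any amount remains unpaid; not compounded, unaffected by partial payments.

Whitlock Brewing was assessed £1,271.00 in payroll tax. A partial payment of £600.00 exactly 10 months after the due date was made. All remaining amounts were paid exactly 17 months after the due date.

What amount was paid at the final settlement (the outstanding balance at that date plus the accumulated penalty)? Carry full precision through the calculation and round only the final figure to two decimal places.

£1,241.25

Balance at month 10: £1,271.0000 × (1 + 0.015)^10 = £1,475.0474…
After £600.00 payment: £1,475.0474… − £600.00 = £875.0474…
Balance at month 17: £875.0474… × (1 + 0.015)^7 = £971.1669…
Penalty: 17 × 1.25% × £1,271.00 = £270.09…
Final settlement = outstanding balance + penalty = £971.1669… + £270.09… = £1,241.25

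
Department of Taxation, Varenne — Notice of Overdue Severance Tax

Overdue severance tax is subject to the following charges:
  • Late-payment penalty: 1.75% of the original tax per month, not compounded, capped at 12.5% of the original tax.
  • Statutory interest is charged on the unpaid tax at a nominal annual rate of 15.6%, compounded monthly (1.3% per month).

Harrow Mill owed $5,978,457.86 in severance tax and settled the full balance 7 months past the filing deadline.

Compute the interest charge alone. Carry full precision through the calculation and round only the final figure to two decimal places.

$565,722.95

Interest: $5,978,457.86 × ((1 + 0.013)^7 − 1) = $5,978,457.86 × 0.0946269… = $565,722.9488…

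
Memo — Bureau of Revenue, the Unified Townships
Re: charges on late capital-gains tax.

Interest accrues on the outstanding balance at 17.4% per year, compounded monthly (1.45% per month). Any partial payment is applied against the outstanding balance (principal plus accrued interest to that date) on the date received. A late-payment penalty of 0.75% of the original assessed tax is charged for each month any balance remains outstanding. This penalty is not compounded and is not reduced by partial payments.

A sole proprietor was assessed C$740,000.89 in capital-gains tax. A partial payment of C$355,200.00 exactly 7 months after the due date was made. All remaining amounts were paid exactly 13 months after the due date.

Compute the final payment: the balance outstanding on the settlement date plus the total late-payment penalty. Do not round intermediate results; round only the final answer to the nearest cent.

C$577,201.51

Balance at month 7: C$740,000.8900 × (1 + 0.0145)^7 = C$818,458.3837…
After C$355,200.00 payment: C$818,458.3837… − C$355,200.00 = C$463,258.3837…
Balance at month 13: C$463,258.3837… × (1 + 0.0145)^6 = C$505,051.4192…
Penalty: 13 × 0.75% × C$740,000.89 = C$72,150.09…
Final settlement = outstanding balance + penalty = C$505,051.4192… + C$72,150.09… = C$577,201.51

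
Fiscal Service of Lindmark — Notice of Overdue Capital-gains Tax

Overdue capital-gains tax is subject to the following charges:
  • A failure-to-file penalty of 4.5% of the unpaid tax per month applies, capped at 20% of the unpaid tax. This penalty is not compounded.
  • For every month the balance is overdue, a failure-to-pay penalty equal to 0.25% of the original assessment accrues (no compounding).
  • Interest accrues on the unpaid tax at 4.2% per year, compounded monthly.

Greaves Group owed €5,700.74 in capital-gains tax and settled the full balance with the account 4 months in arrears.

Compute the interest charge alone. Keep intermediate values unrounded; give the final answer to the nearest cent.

€80.23

Interest (4.2%/yr ÷ 12 = 0.35%/month): €5,700.74 × ((1 + 0.0035)^4 − 1) = €80.2303…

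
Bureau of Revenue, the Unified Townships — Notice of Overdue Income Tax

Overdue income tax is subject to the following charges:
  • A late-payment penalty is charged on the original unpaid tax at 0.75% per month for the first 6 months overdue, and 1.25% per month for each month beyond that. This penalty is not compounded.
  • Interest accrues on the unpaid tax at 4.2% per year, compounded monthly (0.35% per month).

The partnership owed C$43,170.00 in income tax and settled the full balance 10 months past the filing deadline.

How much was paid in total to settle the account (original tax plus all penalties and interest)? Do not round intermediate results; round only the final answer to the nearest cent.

Penalty, months 1–6: 6 × 0.75% × C$43,170.00 = C$1,942.65
Penalty, months 7–10: 4 × 1.25% × C$43,170.00 = C$2,158.50
Interest: C$43,170.00 × ((1 + 0.0035)^10 − 1) = C$43,170.00 × 0.0355564… = C$1,534.9709…
Total = C$43,170.00 + C$4,101.1500 + C$1,534.9709… = C$48,806.12

C$48,806.12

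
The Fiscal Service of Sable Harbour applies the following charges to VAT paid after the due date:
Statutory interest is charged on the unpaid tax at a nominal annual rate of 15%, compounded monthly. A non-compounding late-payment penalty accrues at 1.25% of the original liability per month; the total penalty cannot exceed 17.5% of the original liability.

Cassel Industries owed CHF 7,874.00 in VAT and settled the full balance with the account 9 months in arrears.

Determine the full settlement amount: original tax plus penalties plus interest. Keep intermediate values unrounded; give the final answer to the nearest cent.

CHF 9,691.26

Penalty: 9 × 1.25% × CHF 7,874.00 = CHF 885.83… (below the 17.5% cap of CHF 1,377.95)
Interest (15%/yr ÷ 12 = 1.25%/month): CHF 7,874.00 × ((1 + 0.0125)^9 − 1) = CHF 931.4326…
Total = CHF 7,874.00 + CHF 885.8250 + CHF 931.4326… = CHF 9,691.26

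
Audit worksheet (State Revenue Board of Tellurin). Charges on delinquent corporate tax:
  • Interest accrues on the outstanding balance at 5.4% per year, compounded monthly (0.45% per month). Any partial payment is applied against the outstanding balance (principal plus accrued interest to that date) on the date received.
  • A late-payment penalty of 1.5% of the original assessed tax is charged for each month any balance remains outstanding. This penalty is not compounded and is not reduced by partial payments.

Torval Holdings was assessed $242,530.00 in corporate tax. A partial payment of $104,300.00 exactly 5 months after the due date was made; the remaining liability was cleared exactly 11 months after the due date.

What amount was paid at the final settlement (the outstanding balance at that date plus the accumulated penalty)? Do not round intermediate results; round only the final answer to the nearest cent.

$187,678.51

Balance at month 5: $242,530.0000 × (1 + 0.0045)^5 = $248,036.2588…
After $104,300.00 payment: $248,036.2588… − $104,300.00 = $143,736.2588…
Balance at month 11: $143,736.2588… × (1 + 0.0045)^6 = $147,661.0606…
Penalty: 11 × 1.5% × $242,530.00 = $40,017.45
Final settlement = outstanding balance + penalty = $147,661.0606… + $40,017.45 = $187,678.51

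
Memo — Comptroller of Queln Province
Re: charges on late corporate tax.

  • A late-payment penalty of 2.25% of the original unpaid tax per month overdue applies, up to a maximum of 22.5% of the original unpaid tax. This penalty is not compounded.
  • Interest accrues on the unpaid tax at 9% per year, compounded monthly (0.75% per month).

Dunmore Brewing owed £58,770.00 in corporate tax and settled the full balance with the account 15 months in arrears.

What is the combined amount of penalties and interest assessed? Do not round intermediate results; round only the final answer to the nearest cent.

£20,193.52

Penalty (uncapped): 15 × 2.25% × £58,770.00 = £19,834.88…; cap = 22.5% × £58,770.00 = £13,223.25 → penalty = £13,223.25
Interest: £58,770.00 × ((1 + 0.0075)^15 − 1) = £58,770.00 × 0.1186026… = £6,970.2745…
Penalties + interest = £13,223.2500 + £6,970.2745… = £20,193.52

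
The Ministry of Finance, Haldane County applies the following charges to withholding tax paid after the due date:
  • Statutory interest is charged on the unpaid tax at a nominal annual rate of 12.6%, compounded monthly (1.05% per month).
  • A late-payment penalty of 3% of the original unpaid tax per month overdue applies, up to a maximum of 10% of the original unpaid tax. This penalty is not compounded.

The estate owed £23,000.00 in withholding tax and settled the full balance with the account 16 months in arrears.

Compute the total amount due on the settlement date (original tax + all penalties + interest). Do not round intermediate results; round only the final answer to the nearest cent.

£29,483.72

Penalty (uncapped): 16 × 3% × £23,000.00 = £11,040.00; cap = 10% × £23,000.00 = £2,300.00 → penalty = £2,300.00
Interest: £23,000.00 × ((1 + 0.0105)^16 − 1) = £23,000.00 × 0.1819010… = £4,183.7221…
Total = £23,000.00 + £2,300.0000 + £4,183.7221… = £29,483.72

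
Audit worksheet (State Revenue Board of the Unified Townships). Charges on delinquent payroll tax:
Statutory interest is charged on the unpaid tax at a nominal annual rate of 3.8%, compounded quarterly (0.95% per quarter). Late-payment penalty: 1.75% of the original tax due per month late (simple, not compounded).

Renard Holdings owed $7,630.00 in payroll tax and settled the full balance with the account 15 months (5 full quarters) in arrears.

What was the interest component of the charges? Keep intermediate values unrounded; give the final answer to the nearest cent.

$369.38

Interest: $7,630.00 × ((1 + 0.0095)^5 − 1) = $7,630.00 × 0.0484111… = $369.3768…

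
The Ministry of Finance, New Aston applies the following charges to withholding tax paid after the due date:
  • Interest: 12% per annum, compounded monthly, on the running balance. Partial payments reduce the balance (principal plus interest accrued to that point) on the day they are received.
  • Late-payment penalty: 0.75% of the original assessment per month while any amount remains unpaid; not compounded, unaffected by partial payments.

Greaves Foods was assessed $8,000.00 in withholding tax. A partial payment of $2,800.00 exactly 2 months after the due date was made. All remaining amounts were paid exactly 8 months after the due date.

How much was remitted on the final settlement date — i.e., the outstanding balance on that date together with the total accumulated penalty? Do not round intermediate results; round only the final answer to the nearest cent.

$6,170.60

Monthly rate = 12% ÷ 12 = 1%
Balance at month 2: $8,000.0000 × (1 + 0.01)^2 = $8,160.8000
After $2,800.00 payment: $8,160.8000 − $2,800.00 = $5,360.8000
Balance at month 8: $5,360.8000 × (1 + 0.01)^6 = $5,690.5972…
Penalty: 8 × 0.75% × $8,000.00 = $480.00
Final settlement = outstanding balance + penalty = $5,690.5972… + $480.00 = $6,170.60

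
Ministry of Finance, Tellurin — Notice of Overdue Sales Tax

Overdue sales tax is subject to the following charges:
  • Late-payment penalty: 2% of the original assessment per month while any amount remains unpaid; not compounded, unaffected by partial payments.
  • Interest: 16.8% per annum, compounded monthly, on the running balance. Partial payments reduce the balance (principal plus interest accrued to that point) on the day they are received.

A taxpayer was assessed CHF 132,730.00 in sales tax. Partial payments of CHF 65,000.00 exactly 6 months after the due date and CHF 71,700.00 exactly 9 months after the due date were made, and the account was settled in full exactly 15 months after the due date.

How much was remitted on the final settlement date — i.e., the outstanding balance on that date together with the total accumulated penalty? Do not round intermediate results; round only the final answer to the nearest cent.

CHF 51,725.26

Monthly rate = 16.8% ÷ 12 = 1.4%
Balance at month 6: CHF 132,730.0000 × (1 + 0.014)^6 = CHF 144,276.9073…
After CHF 65,000.00 payment: CHF 144,276.9073… − CHF 65,000.00 = CHF 79,276.9073…
Balance at month 9: CHF 79,276.9073… × (1 + 0.014)^3 = CHF 82,653.3698…
After CHF 71,700.00 payment: CHF 82,653.3698… − CHF 71,700.00 = CHF 10,953.3698…
Balance at month 15: CHF 10,953.3698… × (1 + 0.014)^6 = CHF 11,906.2632…
Penalty: 15 × 2% × CHF 132,730.00 = CHF 39,819.00
Final settlement = outstanding balance + penalty = CHF 11,906.2632… + CHF 39,819.00 = CHF 51,725.26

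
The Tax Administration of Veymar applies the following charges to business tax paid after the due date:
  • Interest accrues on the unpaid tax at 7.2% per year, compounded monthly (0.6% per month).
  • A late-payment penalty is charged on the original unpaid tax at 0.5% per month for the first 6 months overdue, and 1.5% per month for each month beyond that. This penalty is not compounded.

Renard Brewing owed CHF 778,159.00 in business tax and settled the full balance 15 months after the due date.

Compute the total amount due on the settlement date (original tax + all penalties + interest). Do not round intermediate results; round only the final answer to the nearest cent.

CHF 979,608.86

Penalty, months 1–6: 6 × 0.5% × CHF 778,159.00 = CHF 23,344.77
Penalty, months 7–15: 9 × 1.5% × CHF 778,159.00 = CHF 105,051.47…
Interest: CHF 778,159.00 × ((1 + 0.006)^15 − 1) = CHF 778,159.00 × 0.0938801… = CHF 73,053.6234…
Total = CHF 778,159.00 + CHF 128,396.2350 + CHF 73,053.6234… = CHF 979,608.86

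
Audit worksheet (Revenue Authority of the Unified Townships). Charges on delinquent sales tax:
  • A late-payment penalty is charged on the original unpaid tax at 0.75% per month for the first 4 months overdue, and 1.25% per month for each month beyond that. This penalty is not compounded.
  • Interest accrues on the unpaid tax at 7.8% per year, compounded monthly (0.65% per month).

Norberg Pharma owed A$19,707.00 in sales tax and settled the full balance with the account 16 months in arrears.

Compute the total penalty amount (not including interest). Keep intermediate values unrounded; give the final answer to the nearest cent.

A$3,547.26

Penalty, months 1–4: 4 × 0.75% × A$19,707.00 = A$591.21
Penalty, months 5–16: 12 × 1.25% × A$19,707.00 = A$2,956.05
Total penalty = A$591.21 + A$2,956.05 = A$3,547.26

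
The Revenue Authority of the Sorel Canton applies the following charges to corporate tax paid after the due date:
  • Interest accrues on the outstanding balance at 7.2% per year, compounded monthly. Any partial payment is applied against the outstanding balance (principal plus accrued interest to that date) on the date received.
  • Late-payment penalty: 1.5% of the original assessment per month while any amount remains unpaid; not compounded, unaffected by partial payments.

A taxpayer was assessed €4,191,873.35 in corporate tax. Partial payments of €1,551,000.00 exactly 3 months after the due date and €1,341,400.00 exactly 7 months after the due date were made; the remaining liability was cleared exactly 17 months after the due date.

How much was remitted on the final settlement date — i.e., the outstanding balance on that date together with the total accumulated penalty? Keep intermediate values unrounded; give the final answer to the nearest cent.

€2,598,943.12

Monthly rate = 7.2% ÷ 12 = 0.6%
Balance at month 3: €4,191,873.3500 × (1 + 0.006)^3 = €4,267,780.6981…
After €1,551,000.00 payment: €4,267,780.6981… − €1,551,000.00 = €2,716,780.6981…
Balance at month 7: €2,716,780.6981… × (1 + 0.006)^4 = €2,782,572.6103…
After €1,341,400.00 payment: €2,782,572.6103… − €1,341,400.00 = €1,441,172.6103…
Balance at month 17: €1,441,172.6103… × (1 + 0.006)^10 = €1,530,015.4168…
Penalty: 17 × 1.5% × €4,191,873.35 = €1,068,927.70…
Final settlement = outstanding balance + penalty = €1,530,015.4168… + €1,068,927.70… = €2,598,943.12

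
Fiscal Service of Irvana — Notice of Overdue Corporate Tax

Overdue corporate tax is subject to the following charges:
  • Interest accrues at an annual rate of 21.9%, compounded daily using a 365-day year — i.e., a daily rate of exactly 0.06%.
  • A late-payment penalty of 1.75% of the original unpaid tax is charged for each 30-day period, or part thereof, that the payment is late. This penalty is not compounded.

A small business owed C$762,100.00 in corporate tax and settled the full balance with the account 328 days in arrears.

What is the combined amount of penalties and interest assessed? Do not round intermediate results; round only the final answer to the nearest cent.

Penalty periods: ⌈328/30⌉ = 11; penalty = 11 × 1.75% × C$762,100.00 = C$146,704.25
Interest: C$762,100.00 × ((1 + 0.0006)^328 − 1) = C$762,100.00 × 0.21742867… = C$165,702.3863…
Penalties + interest = C$146,704.2500 + C$165,702.3863… = C$312,406.64

C$312,406.64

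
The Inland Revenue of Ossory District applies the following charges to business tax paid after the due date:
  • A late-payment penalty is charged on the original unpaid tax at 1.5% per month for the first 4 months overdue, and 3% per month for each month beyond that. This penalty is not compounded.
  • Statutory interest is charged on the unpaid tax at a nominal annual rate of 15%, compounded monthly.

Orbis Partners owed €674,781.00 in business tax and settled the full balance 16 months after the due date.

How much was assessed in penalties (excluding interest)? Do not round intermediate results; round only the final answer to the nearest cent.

Penalty, months 1–4: 4 × 1.5% × €674,781.00 = €40,486.86
Penalty, months 5–16: 12 × 3% × €674,781.00 = €242,921.16
Total penalty = €40,486.86 + €242,921.16 = €283,408.02

€283,408.02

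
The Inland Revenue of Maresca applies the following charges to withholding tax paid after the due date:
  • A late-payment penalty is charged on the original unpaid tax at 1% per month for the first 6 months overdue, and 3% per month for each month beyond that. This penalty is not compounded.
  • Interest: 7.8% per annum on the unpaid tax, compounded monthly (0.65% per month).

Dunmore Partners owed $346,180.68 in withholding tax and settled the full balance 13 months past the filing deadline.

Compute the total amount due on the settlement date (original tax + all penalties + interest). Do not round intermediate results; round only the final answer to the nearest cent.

$470,070.21

Penalty, months 1–6: 6 × 1% × $346,180.68 = $20,770.84…
Penalty, months 7–13: 7 × 3% × $346,180.68 = $72,697.94…
Interest: $346,180.68 × ((1 + 0.0065)^13 − 1) = $346,180.68 × 0.0878753… = $30,420.7429…
Total = $346,180.68 + $93,468.7836 + $30,420.7429… = $470,070.21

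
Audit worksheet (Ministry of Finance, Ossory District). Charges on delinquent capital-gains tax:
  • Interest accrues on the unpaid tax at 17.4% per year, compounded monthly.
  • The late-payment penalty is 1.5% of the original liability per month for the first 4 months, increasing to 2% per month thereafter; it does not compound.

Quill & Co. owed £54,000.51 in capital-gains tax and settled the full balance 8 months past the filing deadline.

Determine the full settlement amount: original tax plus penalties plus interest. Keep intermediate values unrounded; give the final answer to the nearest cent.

Penalty, months 1–4: 4 × 1.5% × £54,000.51 = £3,240.03…
Penalty, months 5–8: 4 × 2% × £54,000.51 = £4,320.04…
Interest (17.4%/yr ÷ 12 = 1.45%/month): £54,000.51 × ((1 + 0.0145)^8 − 1) = £6,591.3483…
Total = £54,000.51 + £7,560.0714 + £6,591.3483… = £68,151.93

£68,151.93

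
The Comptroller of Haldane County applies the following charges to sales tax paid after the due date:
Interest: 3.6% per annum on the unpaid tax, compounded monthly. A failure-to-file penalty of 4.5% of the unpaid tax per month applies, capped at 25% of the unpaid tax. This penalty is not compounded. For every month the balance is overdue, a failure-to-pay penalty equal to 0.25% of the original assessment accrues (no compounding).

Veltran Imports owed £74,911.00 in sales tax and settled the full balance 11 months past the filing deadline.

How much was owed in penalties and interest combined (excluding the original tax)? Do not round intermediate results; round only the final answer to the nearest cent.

£23,297.28

Failure-to-file: 11 × 4.5% × £74,911.00 = £37,080.95…, capped at 25% × £74,911.00 = £18,727.75
Failure-to-pay penalty = 0.25% × £74,911.00 × 11 mo = £2,060.05…
Interest (3.6%/yr ÷ 12 = 0.3%/month): £74,911.00 × ((1 + 0.003)^11 − 1) = £2,509.4797…
Penalties + interest = £20,787.8025 + £2,509.4797… = £23,297.28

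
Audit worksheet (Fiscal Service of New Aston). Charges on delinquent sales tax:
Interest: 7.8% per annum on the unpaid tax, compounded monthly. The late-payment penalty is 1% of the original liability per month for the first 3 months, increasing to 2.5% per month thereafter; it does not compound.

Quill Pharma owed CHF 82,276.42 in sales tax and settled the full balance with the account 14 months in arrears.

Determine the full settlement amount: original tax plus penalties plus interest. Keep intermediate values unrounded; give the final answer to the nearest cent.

CHF 115,182.59

Penalty, months 1–3: 3 × 1% × CHF 82,276.42 = CHF 2,468.29…
Penalty, months 4–14: 11 × 2.5% × CHF 82,276.42 = CHF 22,626.02…
Interest (7.8%/yr ÷ 12 = 0.65%/month): CHF 82,276.42 × ((1 + 0.0065)^14 − 1) = CHF 7,811.8601…
Total = CHF 82,276.42 + CHF 25,094.3081 + CHF 7,811.8601… = CHF 115,182.59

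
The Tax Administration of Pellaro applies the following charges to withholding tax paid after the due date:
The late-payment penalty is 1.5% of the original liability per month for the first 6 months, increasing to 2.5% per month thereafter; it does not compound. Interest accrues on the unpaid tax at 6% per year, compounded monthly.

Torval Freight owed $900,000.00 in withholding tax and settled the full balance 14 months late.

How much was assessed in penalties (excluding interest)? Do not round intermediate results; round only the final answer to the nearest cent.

$261,000.00

Penalty, months 1–6: 6 × 1.5% × $900,000.00 = $81,000.00
Penalty, months 7–14: 8 × 2.5% × $900,000.00 = $180,000.00
Total penalty = $81,000.00 + $180,000.00 = $261,000.00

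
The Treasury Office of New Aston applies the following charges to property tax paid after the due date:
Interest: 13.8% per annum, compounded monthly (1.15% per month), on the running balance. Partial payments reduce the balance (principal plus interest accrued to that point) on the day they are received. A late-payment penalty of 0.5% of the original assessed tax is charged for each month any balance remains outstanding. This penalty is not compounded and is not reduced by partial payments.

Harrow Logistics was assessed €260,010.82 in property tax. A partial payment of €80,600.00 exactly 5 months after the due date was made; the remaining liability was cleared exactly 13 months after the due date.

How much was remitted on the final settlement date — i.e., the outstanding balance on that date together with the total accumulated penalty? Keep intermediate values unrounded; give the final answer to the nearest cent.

Balance at month 5: €260,010.8200 × (1 + 0.0115)^5 = €275,309.2837…
After €80,600.00 payment: €275,309.2837… − €80,600.00 = €194,709.2837…
Balance at month 13: €194,709.2837… × (1 + 0.0115)^8 = €213,360.3701…
Penalty: 13 × 0.5% × €260,010.82 = €16,900.70…
Final settlement = outstanding balance + penalty = €213,360.3701… + €16,900.70… = €230,261.07

€230,261.07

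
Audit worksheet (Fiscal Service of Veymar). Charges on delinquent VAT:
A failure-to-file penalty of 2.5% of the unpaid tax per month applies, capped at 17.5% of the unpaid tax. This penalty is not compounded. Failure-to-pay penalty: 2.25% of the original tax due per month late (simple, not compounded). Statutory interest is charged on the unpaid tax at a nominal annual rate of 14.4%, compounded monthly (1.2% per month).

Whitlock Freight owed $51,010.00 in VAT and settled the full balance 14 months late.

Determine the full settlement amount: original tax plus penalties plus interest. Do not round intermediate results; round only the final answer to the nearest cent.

$85,276.18

Failure-to-file: 14 × 2.5% × $51,010.00 = $17,853.50, capped at 17.5% × $51,010.00 = $8,926.75
Failure-to-pay penalty: 14 × 2.25% × $51,010.00 = $16,068.15
Interest: $51,010.00 × ((1 + 0.012)^14 − 1) = $51,010.00 × 0.1817543… = $9,271.2846…
Total = $51,010.00 + $24,994.9000 + $9,271.2846… = $85,276.18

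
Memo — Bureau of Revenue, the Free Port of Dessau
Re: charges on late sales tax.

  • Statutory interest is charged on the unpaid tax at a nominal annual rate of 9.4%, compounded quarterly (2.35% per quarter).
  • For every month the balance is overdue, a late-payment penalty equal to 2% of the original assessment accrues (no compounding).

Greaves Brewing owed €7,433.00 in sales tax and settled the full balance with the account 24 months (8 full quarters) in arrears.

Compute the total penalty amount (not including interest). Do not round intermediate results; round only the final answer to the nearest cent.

€3,567.84

Late-payment penalty = 2% × €7,433.00 × 24 mo = €3,567.84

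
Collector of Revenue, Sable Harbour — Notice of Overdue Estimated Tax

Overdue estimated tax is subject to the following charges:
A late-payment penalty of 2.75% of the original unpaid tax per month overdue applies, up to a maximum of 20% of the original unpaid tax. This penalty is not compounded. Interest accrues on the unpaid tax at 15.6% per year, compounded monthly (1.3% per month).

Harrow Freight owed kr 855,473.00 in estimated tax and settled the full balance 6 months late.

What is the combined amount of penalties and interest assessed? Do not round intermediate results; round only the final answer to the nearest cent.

Penalty: 6 × 2.75% × kr 855,473.00 = kr 141,153.05… (below the 20% cap of kr 171,094.60)
Interest: kr 855,473.00 × ((1 + 0.013)^6 − 1) = kr 855,473.00 × 0.0805794… = kr 68,933.4759…
Penalties + interest = kr 141,153.0450 + kr 68,933.4759… = kr 210,086.52

kr 210,086.52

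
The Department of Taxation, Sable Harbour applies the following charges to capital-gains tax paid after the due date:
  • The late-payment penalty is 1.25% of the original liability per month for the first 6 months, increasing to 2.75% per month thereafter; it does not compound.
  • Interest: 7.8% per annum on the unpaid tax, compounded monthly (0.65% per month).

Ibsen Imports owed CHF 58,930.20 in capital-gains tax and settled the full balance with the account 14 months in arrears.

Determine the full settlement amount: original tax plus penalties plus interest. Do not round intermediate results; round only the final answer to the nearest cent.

Penalty, months 1–6: 6 × 1.25% × CHF 58,930.20 = CHF 4,419.77…
Penalty, months 7–14: 8 × 2.75% × CHF 58,930.20 = CHF 12,964.64…
Interest: CHF 58,930.20 × ((1 + 0.0065)^14 − 1) = CHF 58,930.20 × 0.0949465… = CHF 5,595.2176…
Total = CHF 58,930.20 + CHF 17,384.4090 + CHF 5,595.2176… = CHF 81,909.83

CHF 81,909.83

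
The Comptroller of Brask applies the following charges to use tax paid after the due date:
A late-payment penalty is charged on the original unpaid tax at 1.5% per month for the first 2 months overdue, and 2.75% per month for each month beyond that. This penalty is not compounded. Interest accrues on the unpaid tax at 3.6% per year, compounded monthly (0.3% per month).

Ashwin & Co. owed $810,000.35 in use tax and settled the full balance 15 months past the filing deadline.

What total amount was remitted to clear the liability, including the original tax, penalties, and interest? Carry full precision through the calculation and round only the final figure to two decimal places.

$1,161,100.99

Penalty, months 1–2: 2 × 1.5% × $810,000.35 = $24,300.01…
Penalty, months 3–15: 13 × 2.75% × $810,000.35 = $289,575.13…
Interest: $810,000.35 × ((1 + 0.003)^15 − 1) = $810,000.35 × 0.0459574… = $37,225.5071…
Total = $810,000.35 + $313,875.1356… + $37,225.5071… = $1,161,100.99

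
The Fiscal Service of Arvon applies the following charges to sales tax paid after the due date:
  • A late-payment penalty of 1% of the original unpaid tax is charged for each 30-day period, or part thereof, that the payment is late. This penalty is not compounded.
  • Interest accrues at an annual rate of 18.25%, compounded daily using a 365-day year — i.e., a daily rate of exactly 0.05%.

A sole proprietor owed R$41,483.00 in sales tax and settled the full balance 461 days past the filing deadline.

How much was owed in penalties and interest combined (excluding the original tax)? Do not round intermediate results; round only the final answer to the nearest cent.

R$17,387.89

Penalty periods: ⌈461/30⌉ = 16; penalty = 16 × 1% × R$41,483.00 = R$6,637.28
Interest: R$41,483.00 × ((1 + 0.0005)^461 − 1) = R$41,483.00 × 0.25915693… = R$10,750.6069…
Penalties + interest = R$6,637.2800 + R$10,750.6069… = R$17,387.89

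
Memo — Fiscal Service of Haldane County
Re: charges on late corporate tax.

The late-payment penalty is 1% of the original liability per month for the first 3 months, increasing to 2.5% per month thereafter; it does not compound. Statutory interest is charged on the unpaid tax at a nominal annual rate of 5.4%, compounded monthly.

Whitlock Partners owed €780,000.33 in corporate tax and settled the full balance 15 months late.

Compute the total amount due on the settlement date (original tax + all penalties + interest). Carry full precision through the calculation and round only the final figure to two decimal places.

Penalty, months 1–3: 3 × 1% × €780,000.33 = €23,400.01…
Penalty, months 4–15: 12 × 2.5% × €780,000.33 = €234,000.10…
Interest (5.4%/yr ÷ 12 = 0.45%/month): €780,000.33 × ((1 + 0.0045)^15 − 1) = €54,341.2792…
Total = €780,000.33 + €257,400.1089 + €54,341.2792… = €1,091,741.72

€1,091,741.72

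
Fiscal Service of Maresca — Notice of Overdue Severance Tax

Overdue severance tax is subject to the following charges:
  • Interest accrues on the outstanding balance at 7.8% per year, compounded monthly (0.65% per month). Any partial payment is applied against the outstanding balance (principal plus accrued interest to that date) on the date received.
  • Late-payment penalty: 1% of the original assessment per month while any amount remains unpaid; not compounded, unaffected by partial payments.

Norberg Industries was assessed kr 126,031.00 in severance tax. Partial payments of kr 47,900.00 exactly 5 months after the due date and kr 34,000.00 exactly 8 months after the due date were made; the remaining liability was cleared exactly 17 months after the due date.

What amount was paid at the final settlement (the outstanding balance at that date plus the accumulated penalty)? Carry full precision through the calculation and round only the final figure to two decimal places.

Balance at month 5: kr 126,031.0000 × (1 + 0.0065)^5 = kr 130,180.6028…
After kr 47,900.00 payment: kr 130,180.6028… − kr 47,900.00 = kr 82,280.6028…
Balance at month 8: kr 82,280.6028… × (1 + 0.0065)^3 = kr 83,895.5263…
After kr 34,000.00 payment: kr 83,895.5263… − kr 34,000.00 = kr 49,895.5263…
Balance at month 17: kr 49,895.5263… × (1 + 0.0065)^9 = kr 52,891.4679…
Penalty: 17 × 1% × kr 126,031.00 = kr 21,425.27
Final settlement = outstanding balance + penalty = kr 52,891.4679… + kr 21,425.27 = kr 74,316.74

kr 74,316.74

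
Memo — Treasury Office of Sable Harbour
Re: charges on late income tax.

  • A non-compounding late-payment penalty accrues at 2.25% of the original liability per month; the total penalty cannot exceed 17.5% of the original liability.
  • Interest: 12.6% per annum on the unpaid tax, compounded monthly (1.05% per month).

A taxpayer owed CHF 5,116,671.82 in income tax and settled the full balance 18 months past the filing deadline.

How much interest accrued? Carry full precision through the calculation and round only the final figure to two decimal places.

CHF 1,058,389.63

Interest: CHF 5,116,671.82 × ((1 + 0.0105)^18 − 1) = CHF 5,116,671.82 × 0.2068512… = CHF 1,058,389.6310…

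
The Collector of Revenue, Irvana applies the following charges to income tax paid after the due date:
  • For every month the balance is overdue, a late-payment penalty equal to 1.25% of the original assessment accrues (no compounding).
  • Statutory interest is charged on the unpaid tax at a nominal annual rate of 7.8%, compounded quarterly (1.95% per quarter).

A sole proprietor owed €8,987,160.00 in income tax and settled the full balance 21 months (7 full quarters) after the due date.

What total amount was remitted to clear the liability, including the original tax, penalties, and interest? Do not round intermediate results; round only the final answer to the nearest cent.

€12,647,179.93

Late-payment penalty: 21 × 1.25% × €8,987,160.00 = €2,359,129.50
Interest: €8,987,160.00 × ((1 + 0.0195)^7 − 1) = €8,987,160.00 × 0.1447499… = €1,300,890.4293…
Total = €8,987,160.00 + €2,359,129.5000 + €1,300,890.4293… = €12,647,179.93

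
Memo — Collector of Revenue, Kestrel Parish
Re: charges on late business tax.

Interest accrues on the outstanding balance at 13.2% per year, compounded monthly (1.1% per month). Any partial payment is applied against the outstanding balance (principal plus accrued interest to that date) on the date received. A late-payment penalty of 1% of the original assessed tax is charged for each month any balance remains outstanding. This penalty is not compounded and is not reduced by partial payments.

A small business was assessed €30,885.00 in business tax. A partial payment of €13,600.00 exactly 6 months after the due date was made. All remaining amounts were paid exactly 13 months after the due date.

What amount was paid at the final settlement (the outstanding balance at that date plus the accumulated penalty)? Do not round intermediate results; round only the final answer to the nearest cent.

Balance at month 6: €30,885.0000 × (1 + 0.011)^6 = €32,980.2952…
After €13,600.00 payment: €32,980.2952… − €13,600.00 = €19,380.2952…
Balance at month 13: €19,380.2952… × (1 + 0.011)^7 = €20,922.7361…
Penalty: 13 × 1% × €30,885.00 = €4,015.05
Final settlement = outstanding balance + penalty = €20,922.7361… + €4,015.05 = €24,937.79

€24,937.79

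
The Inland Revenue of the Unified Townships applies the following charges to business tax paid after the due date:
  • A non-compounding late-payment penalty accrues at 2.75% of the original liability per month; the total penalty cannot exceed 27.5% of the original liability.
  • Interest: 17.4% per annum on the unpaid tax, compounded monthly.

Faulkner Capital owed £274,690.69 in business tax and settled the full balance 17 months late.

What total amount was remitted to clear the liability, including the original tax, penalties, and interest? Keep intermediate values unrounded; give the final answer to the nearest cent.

Penalty (uncapped): 17 × 2.75% × £274,690.69 = £128,417.90…; cap = 27.5% × £274,690.69 = £75,539.94… → penalty = £75,539.94…
Interest (17.4%/yr ÷ 12 = 1.45%/month): £274,690.69 × ((1 + 0.0145)^17 − 1) = £76,165.2338…
Total = £274,690.69 + £75,539.9398… + £76,165.2338… = £426,395.86

£426,395.86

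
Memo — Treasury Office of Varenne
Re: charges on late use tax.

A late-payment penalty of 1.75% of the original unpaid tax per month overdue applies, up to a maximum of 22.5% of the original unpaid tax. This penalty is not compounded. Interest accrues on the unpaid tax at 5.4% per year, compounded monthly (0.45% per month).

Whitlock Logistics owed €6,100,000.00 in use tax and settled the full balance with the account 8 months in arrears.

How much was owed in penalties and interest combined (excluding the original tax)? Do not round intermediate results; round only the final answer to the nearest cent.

Penalty: 8 × 1.75% × €6,100,000.00 = €854,000.00 (below the 22.5% cap of €1,372,500.00)
Interest: €6,100,000.00 × ((1 + 0.0045)^8 − 1) = €6,100,000.00 × 0.0365721… = €223,090.0040…
Penalties + interest = €854,000.0000 + €223,090.0040… = €1,077,090.00

€1,077,090.00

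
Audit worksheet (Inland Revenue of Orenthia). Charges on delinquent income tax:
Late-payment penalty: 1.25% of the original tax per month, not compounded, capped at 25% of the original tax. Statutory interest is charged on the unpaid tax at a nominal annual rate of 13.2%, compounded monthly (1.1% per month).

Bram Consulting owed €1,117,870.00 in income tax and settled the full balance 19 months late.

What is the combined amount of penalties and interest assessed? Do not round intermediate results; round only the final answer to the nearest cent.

Penalty: 19 × 1.25% × €1,117,870.00 = €265,494.13… (below the 25% cap of €279,467.50)
Interest: €1,117,870.00 × ((1 + 0.011)^19 − 1) = €1,117,870.00 × 0.2310394… = €258,272.0245…
Penalties + interest = €265,494.1250 + €258,272.0245… = €523,766.15

€523,766.15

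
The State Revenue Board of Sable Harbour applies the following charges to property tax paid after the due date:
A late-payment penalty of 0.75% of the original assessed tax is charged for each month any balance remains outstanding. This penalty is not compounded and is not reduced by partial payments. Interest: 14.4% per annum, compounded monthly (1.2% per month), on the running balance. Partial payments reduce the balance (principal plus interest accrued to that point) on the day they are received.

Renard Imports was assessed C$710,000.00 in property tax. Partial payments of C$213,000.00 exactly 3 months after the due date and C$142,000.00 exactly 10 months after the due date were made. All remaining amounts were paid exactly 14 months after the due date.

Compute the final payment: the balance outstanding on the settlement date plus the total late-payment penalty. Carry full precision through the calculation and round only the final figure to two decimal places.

Balance at month 3: C$710,000.0000 × (1 + 0.012)^3 = C$735,867.9469…
After C$213,000.00 payment: C$735,867.9469… − C$213,000.00 = C$522,867.9469…
Balance at month 10: C$522,867.9469… × (1 + 0.012)^7 = C$568,402.0124…
After C$142,000.00 payment: C$568,402.0124… − C$142,000.00 = C$426,402.0124…
Balance at month 14: C$426,402.0124… × (1 + 0.012)^4 = C$447,240.6764…
Penalty: 14 × 0.75% × C$710,000.00 = C$74,550.00
Final settlement = outstanding balance + penalty = C$447,240.6764… + C$74,550.00 = C$521,790.68

C$521,790.68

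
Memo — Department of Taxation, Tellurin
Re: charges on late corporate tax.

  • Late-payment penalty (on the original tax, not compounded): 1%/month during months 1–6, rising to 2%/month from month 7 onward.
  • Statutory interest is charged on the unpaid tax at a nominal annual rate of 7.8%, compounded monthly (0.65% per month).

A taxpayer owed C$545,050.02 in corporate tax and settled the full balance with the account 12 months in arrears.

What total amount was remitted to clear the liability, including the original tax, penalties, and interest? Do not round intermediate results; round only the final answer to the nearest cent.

C$687,226.21

Penalty, months 1–6: 6 × 1% × C$545,050.02 = C$32,703.00…
Penalty, months 7–12: 6 × 2% × C$545,050.02 = C$65,406.00…
Interest: C$545,050.02 × ((1 + 0.0065)^12 − 1) = C$545,050.02 × 0.0808498… = C$44,067.1908…
Total = C$545,050.02 + C$98,109.0036 + C$44,067.1908… = C$687,226.21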